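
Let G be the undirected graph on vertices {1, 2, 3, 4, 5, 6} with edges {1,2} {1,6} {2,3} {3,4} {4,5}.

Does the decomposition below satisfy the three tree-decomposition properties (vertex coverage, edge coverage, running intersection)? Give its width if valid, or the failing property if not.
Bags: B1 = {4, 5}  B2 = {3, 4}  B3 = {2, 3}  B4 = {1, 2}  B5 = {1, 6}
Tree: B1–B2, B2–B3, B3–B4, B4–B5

Every vertex of G appears in some bag (union = {1, 2, 3, 4, 5, 6}); every edge is covered by a bag; and for each vertex v the set of bags containing v is connected in the bag tree. The decomposition is therefore valid. The largest bag has 2 vertices, so the width is 1.

Yes; width 1.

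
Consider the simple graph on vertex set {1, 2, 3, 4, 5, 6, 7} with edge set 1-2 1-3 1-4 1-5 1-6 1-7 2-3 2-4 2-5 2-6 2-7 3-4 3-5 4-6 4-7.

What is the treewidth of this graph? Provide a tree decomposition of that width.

Treewidth 3.
One such decomposition:
Bags: B1 = {1, 2, 4, 6}  B2 = {1, 2, 3, 4}  B3 = {1, 2, 4, 7}  B4 = {1, 2, 3, 5}
Tree: B1–B2, B1–B3, B2–B4

Every bag has size at most 4, so the width is 4 − 1 = 3 and tw(G) ≤ 3. On the other hand G contains the 4-clique {1, 2, 3, 4}. A clique must lie in a single bag of any decomposition, so no decomposition can have width below 3. Therefore the treewidth is 3.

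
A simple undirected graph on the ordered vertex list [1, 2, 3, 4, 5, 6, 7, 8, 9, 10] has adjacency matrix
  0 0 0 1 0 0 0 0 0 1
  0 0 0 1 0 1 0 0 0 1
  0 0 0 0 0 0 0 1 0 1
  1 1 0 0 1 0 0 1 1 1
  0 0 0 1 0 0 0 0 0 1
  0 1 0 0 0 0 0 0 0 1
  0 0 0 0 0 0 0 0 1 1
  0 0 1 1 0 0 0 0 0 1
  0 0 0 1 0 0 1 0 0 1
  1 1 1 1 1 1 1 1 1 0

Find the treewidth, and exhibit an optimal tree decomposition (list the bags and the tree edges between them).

Every bag has size at most 3, so the width is 3 − 1 = 2 and tw(G) ≤ 2. For the lower bound, the 3 vertices {3, 8, 10} are pairwise adjacent, and any tree decomposition puts a clique entirely inside one bag — forcing width ≥ 2. The upper and lower bounds meet at 2, so that is the treewidth.

Treewidth 2.
One optimal decomposition is:
Bags: B1 = {4, 9, 10}  B2 = {4, 8, 10}  B3 = {4, 5, 10}  B4 = {2, 4, 10}  B5 = {3, 8, 10}  B6 = {7, 9, 10}  B7 = {1, 4, 10}  B8 = {2, 6, 10}
Tree: B1–B2, B1–B3, B2–B4, B2–B5, B1–B6, B1–B7, B4–B8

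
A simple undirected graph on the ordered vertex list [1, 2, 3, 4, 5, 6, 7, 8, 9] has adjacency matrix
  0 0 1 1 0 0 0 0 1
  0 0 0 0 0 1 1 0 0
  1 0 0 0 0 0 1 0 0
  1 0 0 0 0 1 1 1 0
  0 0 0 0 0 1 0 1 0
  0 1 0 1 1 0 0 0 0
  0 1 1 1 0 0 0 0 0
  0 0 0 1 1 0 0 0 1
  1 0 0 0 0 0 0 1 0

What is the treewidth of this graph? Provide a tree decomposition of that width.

Treewidth 3.
Bags: B1 = {2, 3, 6, 7}  B2 = {3, 4, 6, 7}  B3 = {1, 3, 4, 6}  B4 = {1, 4, 5, 6}  B5 = {1, 4, 5, 8}  B6 = {1, 5, 8, 9}
Tree: B1–B2, B2–B3, B3–B4, B4–B5, B5–B6

The largest bag has 4 vertices, giving width 3; this decomposition certifies tw(G) ≤ 3. For the lower bound: the 4 vertex sets {2,3,7}, {6}, {4}, {1,5,8,9} are disjoint, each induces a connected subgraph, and every pair is joined by at least one edge of G. Contracting each set to a single vertex therefore yields K_{4} as a minor, and since treewidth is minor-monotone, tw(G) ≥ tw(K_{4}) = 3. Hence tw(G) = 3 exactly.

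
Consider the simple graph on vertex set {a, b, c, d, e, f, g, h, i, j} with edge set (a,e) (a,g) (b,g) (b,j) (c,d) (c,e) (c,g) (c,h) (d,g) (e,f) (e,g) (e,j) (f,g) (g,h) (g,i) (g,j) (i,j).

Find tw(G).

2

A width-2 tree decomposition is:
Bags: B1 = {e, g, j}  B2 = {e, f, g}  B3 = {c, e, g}  B4 = {b, g, j}  B5 = {g, i, j}  B6 = {c, d, g}  B7 = {a, e, g}  B8 = {c, g, h}
Tree: B1–B2, B2–B3, B1–B4, B4–B5, B3–B6, B3–B7, B3–B8
Every bag has size at most 3, so the width is 3 − 1 = 2 and tw(G) ≤ 2. On the other hand G contains the 3-clique {c, d, g}. A clique must lie in a single bag of any decomposition, so no decomposition can have width below 2. The upper and lower bounds meet at 2, so that is the treewidth.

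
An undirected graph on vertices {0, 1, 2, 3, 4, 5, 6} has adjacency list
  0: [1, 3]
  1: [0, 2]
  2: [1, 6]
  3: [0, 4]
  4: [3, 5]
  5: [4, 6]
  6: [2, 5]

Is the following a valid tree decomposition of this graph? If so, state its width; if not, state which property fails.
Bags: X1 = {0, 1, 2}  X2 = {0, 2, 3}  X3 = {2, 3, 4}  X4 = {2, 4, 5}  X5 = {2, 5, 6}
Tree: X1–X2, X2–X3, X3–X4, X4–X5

Yes; width 2.

Vertex coverage: the bags together contain {0, 1, 2, 3, 4, 5, 6}, the full vertex set. Edge coverage: each edge of G has both endpoints in at least one bag. Running intersection: for every vertex, the bags containing it form a connected subtree. All three properties hold, so this is a valid tree decomposition of width max|bag| − 1 = 2, and hence tw(G) ≤ 2.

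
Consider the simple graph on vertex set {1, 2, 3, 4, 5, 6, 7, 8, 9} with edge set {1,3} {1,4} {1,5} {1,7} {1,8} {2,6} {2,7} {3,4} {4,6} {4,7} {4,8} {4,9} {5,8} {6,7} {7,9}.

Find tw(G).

2

A width-2 tree decomposition is:
Bags: B1 = {1, 4, 7}  B2 = {1, 3, 4}  B3 = {1, 4, 8}  B4 = {1, 5, 8}  B5 = {4, 6, 7}  B6 = {2, 6, 7}  B7 = {4, 7, 9}
Tree: B1–B2, B2–B3, B3–B4, B1–B5, B5–B6, B5–B7
The largest bag has 3 vertices, giving width 2; this decomposition certifies tw(G) ≤ 2. On the other hand G contains the 3-clique {2, 6, 7}. A clique must lie in a single bag of any decomposition, so no decomposition can have width below 2. The upper and lower bounds meet at 2, so that is the treewidth.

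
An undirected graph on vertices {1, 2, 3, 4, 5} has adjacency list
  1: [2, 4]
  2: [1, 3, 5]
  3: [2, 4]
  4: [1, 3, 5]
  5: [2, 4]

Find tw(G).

2

A width-2 tree decomposition is:
Bags: B1 = {1, 2, 4}  B2 = {2, 4, 5}  B3 = {2, 3, 4}
Tree: B1–B2, B2–B3
Each bag holds 3 vertices, so the decomposition has width 2, which upper-bounds the treewidth. The edges 4–1–2–5–4 form a cycle, so G is not a tree and its treewidth is at least 2. Combining the bounds, tw(G) = 2.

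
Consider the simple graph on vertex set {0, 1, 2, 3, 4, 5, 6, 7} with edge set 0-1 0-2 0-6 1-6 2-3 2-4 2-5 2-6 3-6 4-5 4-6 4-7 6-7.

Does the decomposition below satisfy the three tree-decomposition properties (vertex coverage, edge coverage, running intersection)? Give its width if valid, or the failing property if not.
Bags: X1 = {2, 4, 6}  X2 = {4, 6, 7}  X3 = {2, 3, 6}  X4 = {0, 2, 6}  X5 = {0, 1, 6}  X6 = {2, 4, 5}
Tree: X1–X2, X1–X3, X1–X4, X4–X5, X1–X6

Vertex coverage: the bags together contain {0, 1, 2, 3, 4, 5, 6, 7}, the full vertex set. Edge coverage: each edge of G has both endpoints in at least one bag. Running intersection: for every vertex, the bags containing it form a connected subtree. All three properties hold, so this is a valid tree decomposition of width max|bag| − 1 = 2, and hence tw(G) ≤ 2.

Yes; width 2.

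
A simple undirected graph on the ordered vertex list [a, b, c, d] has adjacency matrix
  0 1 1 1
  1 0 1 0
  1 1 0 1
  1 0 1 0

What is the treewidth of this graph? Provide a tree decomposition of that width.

Each bag holds 3 vertices, so the decomposition has width 2, which upper-bounds the treewidth. On the other hand G contains the 3-clique {a, c, d}. A clique must lie in a single bag of any decomposition, so no decomposition can have width below 2. Hence tw(G) = 2 exactly.

Treewidth 2.
One optimal decomposition is:
Bags: B1 = {a, b, c}  B2 = {a, c, d}
Tree: B1–B2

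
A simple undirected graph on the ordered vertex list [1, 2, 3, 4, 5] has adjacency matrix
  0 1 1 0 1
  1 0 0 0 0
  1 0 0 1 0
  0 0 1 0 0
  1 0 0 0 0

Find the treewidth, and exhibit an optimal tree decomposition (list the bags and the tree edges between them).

Treewidth 1.
One optimal decomposition is:
Bags: B1 = {3, 4}  B2 = {1, 3}  B3 = {1, 2}  B4 = {1, 5}
Tree: B1–B2, B2–B3, B3–B4

Every bag has size at most 2, so the width is 2 − 1 = 1 and tw(G) ≤ 1. Any graph with an edge has treewidth ≥ 1, and G has the edge 4–3. Therefore the treewidth is 1.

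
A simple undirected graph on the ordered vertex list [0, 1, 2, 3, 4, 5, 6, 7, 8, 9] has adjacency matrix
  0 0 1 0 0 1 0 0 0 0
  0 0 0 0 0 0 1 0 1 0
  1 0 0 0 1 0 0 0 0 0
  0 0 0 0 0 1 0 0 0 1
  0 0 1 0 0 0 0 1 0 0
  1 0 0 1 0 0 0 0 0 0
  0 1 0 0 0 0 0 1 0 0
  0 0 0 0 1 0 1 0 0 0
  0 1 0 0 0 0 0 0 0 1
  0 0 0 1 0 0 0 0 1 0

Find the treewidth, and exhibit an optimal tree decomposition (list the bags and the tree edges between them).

The largest bag has 3 vertices, giving width 2; this decomposition certifies tw(G) ≤ 2. For the lower bound, G contains the cycle 8–1–6–7–4–2–0–5–3–9–8, so G is not a forest; only forests have treewidth ≤ 1, hence tw(G) ≥ 2. Therefore the treewidth is 2.

Treewidth 2.
Bags: B1 = {1, 6, 8}  B2 = {6, 7, 8}  B3 = {4, 7, 8}  B4 = {2, 4, 8}  B5 = {0, 2, 8}  B6 = {0, 5, 8}  B7 = {3, 5, 8}  B8 = {3, 8, 9}
Tree: B1–B2, B2–B3, B3–B4, B4–B5, B5–B6, B6–B7, B7–B8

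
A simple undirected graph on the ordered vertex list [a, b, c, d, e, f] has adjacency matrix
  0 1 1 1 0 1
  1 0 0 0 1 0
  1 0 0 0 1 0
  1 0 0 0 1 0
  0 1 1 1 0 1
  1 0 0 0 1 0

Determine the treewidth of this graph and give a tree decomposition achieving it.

Treewidth 2.
One optimal decomposition is:
Bags: B1 = {a, d, e}  B2 = {a, e, f}  B3 = {a, b, e}  B4 = {a, c, e}
Tree: B1–B2, B2–B3, B3–B4

Every bag has size at most 3, so the width is 3 − 1 = 2 and tw(G) ≤ 2. The edges e–d–a–f–e form a cycle, so G is not a tree and its treewidth is at least 2. Hence tw(G) = 2 exactly.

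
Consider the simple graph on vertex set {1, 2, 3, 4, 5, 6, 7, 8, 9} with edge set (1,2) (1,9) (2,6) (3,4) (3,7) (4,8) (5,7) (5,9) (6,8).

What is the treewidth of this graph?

2

A width-2 tree decomposition is:
Bags: B1 = {5, 7, 9}  B2 = {1, 7, 9}  B3 = {1, 2, 7}  B4 = {2, 6, 7}  B5 = {6, 7, 8}  B6 = {4, 7, 8}  B7 = {3, 4, 7}
Tree: B1–B2, B2–B3, B3–B4, B4–B5, B5–B6, B6–B7
Each bag holds 3 vertices, so the decomposition has width 2, which upper-bounds the treewidth. For the lower bound, G contains the cycle 7–5–9–1–2–6–8–4–3–7, so G is not a forest; only forests have treewidth ≤ 1, hence tw(G) ≥ 2. Combining the bounds, tw(G) = 2.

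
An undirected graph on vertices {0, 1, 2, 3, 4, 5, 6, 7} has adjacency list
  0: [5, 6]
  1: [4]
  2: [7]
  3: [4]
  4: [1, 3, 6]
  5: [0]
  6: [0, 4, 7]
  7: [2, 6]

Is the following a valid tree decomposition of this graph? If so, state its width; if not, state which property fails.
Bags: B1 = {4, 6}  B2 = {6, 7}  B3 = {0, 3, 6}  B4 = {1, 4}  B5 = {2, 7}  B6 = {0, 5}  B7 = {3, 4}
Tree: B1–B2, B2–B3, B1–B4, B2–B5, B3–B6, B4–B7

No — bags containing vertex 3 are not connected in the tree.

A tree decomposition must satisfy three properties: every vertex lies in some bag; for every edge, both endpoints lie together in some bag; and for every vertex, the bags containing it form a connected subtree. Here bags containing vertex 3 are not connected in the tree, so the decomposition is invalid.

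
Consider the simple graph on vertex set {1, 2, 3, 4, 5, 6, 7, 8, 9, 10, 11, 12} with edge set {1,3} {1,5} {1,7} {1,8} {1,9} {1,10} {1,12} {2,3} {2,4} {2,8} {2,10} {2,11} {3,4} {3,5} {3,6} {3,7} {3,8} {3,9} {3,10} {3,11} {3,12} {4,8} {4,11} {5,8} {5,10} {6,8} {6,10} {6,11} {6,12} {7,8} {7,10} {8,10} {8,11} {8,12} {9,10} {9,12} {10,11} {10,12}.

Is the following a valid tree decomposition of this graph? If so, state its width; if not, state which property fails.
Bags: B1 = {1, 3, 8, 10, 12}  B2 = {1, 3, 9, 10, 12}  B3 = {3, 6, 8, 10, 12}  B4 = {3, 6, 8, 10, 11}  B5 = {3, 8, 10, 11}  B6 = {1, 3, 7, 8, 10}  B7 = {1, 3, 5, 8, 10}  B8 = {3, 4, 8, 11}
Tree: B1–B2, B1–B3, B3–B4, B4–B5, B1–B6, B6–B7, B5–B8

No — vertex 2 appears in no bag.

A tree decomposition must satisfy three properties: every vertex lies in some bag; for every edge, both endpoints lie together in some bag; and for every vertex, the bags containing it form a connected subtree. Here vertex 2 appears in no bag, so the decomposition is invalid.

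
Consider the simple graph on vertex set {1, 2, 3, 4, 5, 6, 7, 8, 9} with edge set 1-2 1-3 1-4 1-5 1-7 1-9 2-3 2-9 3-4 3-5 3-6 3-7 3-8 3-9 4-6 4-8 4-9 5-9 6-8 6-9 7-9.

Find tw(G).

A width-3 tree decomposition is:
Bags: B1 = {1, 3, 4, 9}  B2 = {1, 3, 7, 9}  B3 = {1, 2, 3, 9}  B4 = {1, 3, 5, 9}  B5 = {3, 4, 6, 9}  B6 = {3, 4, 6, 8}
Tree: B1–B2, B1–B3, B2–B4, B1–B5, B5–B6
Every bag has size at most 4, so the width is 4 − 1 = 3 and tw(G) ≤ 3. Conversely, {3, 4, 6, 8} is a clique of size 4, and the vertices of any clique must share a bag in every tree decomposition; so some bag has ≥ 4 vertices and tw(G) ≥ 3. Hence tw(G) = 3 exactly.

3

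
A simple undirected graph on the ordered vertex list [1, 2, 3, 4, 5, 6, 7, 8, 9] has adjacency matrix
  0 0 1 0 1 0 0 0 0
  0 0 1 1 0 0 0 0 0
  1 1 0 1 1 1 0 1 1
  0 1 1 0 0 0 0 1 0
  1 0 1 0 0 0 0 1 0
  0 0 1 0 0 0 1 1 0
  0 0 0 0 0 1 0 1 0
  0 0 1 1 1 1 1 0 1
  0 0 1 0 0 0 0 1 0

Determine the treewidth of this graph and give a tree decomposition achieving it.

The largest bag has 3 vertices, giving width 2; this decomposition certifies tw(G) ≤ 2. For the lower bound, the 3 vertices {3, 8, 9} are pairwise adjacent, and any tree decomposition puts a clique entirely inside one bag — forcing width ≥ 2. Therefore the treewidth is 2.

Treewidth 2.
One such decomposition:
Bags: B1 = {1, 3, 5}  B2 = {3, 5, 8}  B3 = {3, 4, 8}  B4 = {2, 3, 4}  B5 = {3, 6, 8}  B6 = {3, 8, 9}  B7 = {6, 7, 8}
Tree: B1–B2, B2–B3, B3–B4, B2–B5, B5–B6, B5–B7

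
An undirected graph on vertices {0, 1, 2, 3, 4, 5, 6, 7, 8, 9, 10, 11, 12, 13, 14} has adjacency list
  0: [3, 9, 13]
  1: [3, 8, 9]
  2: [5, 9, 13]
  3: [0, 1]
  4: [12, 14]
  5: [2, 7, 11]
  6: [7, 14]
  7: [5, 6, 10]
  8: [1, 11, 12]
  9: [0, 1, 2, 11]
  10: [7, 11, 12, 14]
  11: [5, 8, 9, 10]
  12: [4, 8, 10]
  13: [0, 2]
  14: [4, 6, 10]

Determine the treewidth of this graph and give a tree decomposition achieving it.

Every bag has size at most 4, so the width is 4 − 1 = 3 and tw(G) ≤ 3. For the lower bound: the 4 vertex sets {4,6,14}, {12}, {10}, {5,7,8,11} are disjoint, each induces a connected subgraph, and every pair is joined by at least one edge of G. Contracting each set to a single vertex therefore yields K_{4} as a minor, and since treewidth is minor-monotone, tw(G) ≥ tw(K_{4}) = 3. Combining the bounds, tw(G) = 3.

Treewidth 3.
One such decomposition:
Bags: B1 = {4, 6, 12, 14}  B2 = {6, 10, 12, 14}  B3 = {6, 7, 10, 12}  B4 = {7, 8, 10, 12}  B5 = {7, 8, 10, 11}  B6 = {5, 7, 8, 11}  B7 = {1, 5, 8, 11}  B8 = {1, 5, 9, 11}  B9 = {1, 2, 5, 9}  B10 = {1, 2, 3, 9}  B11 = {0, 2, 3, 9}  B12 = {0, 2, 3, 13}
Tree: B1–B2, B2–B3, B3–B4, B4–B5, B5–B6, B6–B7, B7–B8, B8–B9, B9–B10, B10–B11, B11–B12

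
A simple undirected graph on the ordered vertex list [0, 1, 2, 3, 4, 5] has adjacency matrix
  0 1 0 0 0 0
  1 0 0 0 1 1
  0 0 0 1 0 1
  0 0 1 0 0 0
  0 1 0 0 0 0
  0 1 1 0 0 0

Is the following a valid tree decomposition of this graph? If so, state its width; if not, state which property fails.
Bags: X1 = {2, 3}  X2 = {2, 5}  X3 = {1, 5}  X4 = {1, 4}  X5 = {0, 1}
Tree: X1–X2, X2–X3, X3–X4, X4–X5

Yes; width 1.

Vertex coverage: the bags together contain {0, 1, 2, 3, 4, 5}, the full vertex set. Edge coverage: each edge of G has both endpoints in at least one bag. Running intersection: for every vertex, the bags containing it form a connected subtree. All three properties hold, so this is a valid tree decomposition of width max|bag| − 1 = 1, and hence tw(G) ≤ 1.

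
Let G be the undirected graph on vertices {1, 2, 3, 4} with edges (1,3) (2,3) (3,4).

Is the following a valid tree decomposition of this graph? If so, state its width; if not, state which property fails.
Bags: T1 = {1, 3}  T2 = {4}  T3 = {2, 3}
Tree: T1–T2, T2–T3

A tree decomposition must satisfy three properties: every vertex lies in some bag; for every edge, both endpoints lie together in some bag; and for every vertex, the bags containing it form a connected subtree. Here edge (3,4) lies in no bag, so the decomposition is invalid.

No — edge (3,4) lies in no bag.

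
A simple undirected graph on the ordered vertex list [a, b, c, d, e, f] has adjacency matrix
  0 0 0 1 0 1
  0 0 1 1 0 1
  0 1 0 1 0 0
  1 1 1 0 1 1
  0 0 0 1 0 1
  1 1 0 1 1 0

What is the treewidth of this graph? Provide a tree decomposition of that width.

Treewidth 2.
One such decomposition:
Bags: B1 = {b, d, f}  B2 = {a, d, f}  B3 = {b, c, d}  B4 = {d, e, f}
Tree: B1–B2, B1–B3, B1–B4

Every bag has size at most 3, so the width is 3 − 1 = 2 and tw(G) ≤ 2. For the lower bound, the 3 vertices {b, c, d} are pairwise adjacent, and any tree decomposition puts a clique entirely inside one bag — forcing width ≥ 2. Hence tw(G) = 2 exactly.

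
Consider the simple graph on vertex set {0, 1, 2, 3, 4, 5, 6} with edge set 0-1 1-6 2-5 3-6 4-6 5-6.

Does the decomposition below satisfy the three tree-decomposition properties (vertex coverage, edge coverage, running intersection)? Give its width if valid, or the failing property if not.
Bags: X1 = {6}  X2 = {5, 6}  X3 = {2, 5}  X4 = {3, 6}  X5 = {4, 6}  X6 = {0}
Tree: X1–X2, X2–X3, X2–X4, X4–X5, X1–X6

A tree decomposition must satisfy three properties: every vertex lies in some bag; for every edge, both endpoints lie together in some bag; and for every vertex, the bags containing it form a connected subtree. Here vertex 1 appears in no bag, so the decomposition is invalid.

No — vertex 1 appears in no bag.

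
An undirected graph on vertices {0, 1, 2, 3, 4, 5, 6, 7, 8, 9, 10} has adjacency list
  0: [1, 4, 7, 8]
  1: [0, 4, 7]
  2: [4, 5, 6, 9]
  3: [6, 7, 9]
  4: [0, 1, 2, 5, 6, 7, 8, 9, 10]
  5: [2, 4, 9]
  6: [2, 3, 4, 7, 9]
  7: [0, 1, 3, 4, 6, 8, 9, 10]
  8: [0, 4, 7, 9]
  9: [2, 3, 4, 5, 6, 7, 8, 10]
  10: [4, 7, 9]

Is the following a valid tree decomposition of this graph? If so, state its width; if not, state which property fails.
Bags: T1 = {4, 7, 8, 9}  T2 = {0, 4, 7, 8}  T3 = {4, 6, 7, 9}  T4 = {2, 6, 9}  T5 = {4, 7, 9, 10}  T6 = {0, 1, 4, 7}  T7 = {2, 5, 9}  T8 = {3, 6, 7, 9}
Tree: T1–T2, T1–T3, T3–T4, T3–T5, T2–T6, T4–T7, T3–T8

A tree decomposition must satisfy three properties: every vertex lies in some bag; for every edge, both endpoints lie together in some bag; and for every vertex, the bags containing it form a connected subtree. Here edge (4,2) lies in no bag, so the decomposition is invalid.

No — edge (4,2) lies in no bag.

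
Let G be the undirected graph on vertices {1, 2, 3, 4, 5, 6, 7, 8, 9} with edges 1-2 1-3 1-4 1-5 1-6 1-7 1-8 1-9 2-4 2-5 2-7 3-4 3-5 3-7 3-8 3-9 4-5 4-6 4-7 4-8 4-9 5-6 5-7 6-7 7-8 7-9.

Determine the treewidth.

A width-4 tree decomposition is:
Bags: B1 = {1, 3, 4, 5, 7}  B2 = {1, 4, 5, 6, 7}  B3 = {1, 3, 4, 7, 8}  B4 = {1, 2, 4, 5, 7}  B5 = {1, 3, 4, 7, 9}
Tree: B1–B2, B1–B3, B2–B4, B1–B5
Each bag holds 5 vertices, so the decomposition has width 4, which upper-bounds the treewidth. For the lower bound, the 5 vertices {1, 2, 4, 5, 7} are pairwise adjacent, and any tree decomposition puts a clique entirely inside one bag — forcing width ≥ 4. Hence tw(G) = 4 exactly.

4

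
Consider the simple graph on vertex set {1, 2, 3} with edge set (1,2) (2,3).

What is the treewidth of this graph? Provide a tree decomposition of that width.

Every bag has size at most 2, so the width is 2 − 1 = 1 and tw(G) ≤ 1. Any graph with an edge has treewidth ≥ 1, and G has the edge 2–1. The upper and lower bounds meet at 1, so that is the treewidth.

Treewidth 1.
One such decomposition:
Bags: B1 = {1, 2}  B2 = {2, 3}
Tree: B1–B2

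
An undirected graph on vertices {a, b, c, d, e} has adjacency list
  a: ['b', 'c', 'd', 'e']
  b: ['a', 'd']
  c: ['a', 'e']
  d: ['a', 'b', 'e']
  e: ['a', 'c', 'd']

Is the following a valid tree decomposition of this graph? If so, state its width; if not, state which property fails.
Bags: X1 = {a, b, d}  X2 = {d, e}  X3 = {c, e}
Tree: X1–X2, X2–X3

A tree decomposition must satisfy three properties: every vertex lies in some bag; for every edge, both endpoints lie together in some bag; and for every vertex, the bags containing it form a connected subtree. Here edge (a,e) lies in no bag, so the decomposition is invalid.

No — edge (a,e) lies in no bag.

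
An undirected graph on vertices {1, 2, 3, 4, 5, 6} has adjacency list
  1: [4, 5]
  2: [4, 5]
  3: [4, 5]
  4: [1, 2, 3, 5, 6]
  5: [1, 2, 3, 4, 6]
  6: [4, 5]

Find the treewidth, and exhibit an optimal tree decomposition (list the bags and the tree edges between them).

Each bag holds 3 vertices, so the decomposition has width 2, which upper-bounds the treewidth. On the other hand G contains the 3-clique {1, 4, 5}. A clique must lie in a single bag of any decomposition, so no decomposition can have width below 2. Hence tw(G) = 2 exactly.

Treewidth 2.
Bags: B1 = {2, 4, 5}  B2 = {1, 4, 5}  B3 = {3, 4, 5}  B4 = {4, 5, 6}
Tree: B1–B2, B1–B3, B2–B4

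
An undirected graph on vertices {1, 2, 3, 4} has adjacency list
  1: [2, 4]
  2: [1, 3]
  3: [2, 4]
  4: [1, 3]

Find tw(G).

2

A width-2 tree decomposition is:
Bags: B1 = {2, 3, 4}  B2 = {1, 2, 4}
Tree: B1–B2
Every bag has size at most 3, so the width is 3 − 1 = 2 and tw(G) ≤ 2. For the lower bound, G contains the cycle 4–3–2–1–4, so G is not a forest; only forests have treewidth ≤ 1, hence tw(G) ≥ 2. Combining the bounds, tw(G) = 2.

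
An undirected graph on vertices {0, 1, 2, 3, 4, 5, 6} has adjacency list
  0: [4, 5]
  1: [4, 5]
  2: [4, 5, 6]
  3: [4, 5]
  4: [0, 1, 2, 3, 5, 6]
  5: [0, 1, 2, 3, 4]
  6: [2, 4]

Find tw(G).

A width-2 tree decomposition is:
Bags: B1 = {0, 4, 5}  B2 = {2, 4, 5}  B3 = {1, 4, 5}  B4 = {3, 4, 5}  B5 = {2, 4, 6}
Tree: B1–B2, B2–B3, B3–B4, B2–B5
Each bag holds 3 vertices, so the decomposition has width 2, which upper-bounds the treewidth. On the other hand G contains the 3-clique {0, 4, 5}. A clique must lie in a single bag of any decomposition, so no decomposition can have width below 2. Therefore the treewidth is 2.

2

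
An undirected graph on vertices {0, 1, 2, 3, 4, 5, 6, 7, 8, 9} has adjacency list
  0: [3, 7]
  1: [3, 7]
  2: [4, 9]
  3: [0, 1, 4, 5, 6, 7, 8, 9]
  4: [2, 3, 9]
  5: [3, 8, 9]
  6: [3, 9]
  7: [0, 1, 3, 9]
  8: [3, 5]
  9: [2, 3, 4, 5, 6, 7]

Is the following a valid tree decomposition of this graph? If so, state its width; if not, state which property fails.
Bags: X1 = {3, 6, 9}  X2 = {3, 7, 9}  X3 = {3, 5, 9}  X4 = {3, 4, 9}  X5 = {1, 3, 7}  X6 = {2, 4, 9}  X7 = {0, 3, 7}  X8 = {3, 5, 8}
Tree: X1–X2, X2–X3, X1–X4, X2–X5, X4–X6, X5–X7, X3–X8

Yes; width 2.

Every vertex of G appears in some bag (union = {0, 1, 2, 3, 4, 5, 6, 7, 8, 9}); every edge is covered by a bag; and for each vertex v the set of bags containing v is connected in the bag tree. The decomposition is therefore valid. The largest bag has 3 vertices, so the width is 2.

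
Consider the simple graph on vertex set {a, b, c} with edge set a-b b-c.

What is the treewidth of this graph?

1

A width-1 tree decomposition is:
Bags: B1 = {a, b}  B2 = {b, c}
Tree: B1–B2
Every bag has size at most 2, so the width is 2 − 1 = 1 and tw(G) ≤ 1. Any graph with an edge has treewidth ≥ 1, and G has the edge b–a. Combining the bounds, tw(G) = 1.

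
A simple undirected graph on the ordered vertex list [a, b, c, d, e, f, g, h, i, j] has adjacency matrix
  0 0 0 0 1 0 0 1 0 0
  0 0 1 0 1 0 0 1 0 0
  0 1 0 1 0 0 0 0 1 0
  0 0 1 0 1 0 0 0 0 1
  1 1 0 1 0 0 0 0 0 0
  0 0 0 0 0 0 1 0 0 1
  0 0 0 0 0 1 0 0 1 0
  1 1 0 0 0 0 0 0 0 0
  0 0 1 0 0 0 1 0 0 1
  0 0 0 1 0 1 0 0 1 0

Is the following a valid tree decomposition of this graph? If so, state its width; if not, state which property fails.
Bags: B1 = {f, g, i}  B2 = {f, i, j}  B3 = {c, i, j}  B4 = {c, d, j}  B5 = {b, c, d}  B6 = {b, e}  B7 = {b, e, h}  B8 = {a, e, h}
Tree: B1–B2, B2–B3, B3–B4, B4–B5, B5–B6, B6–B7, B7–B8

No — edge (d,e) lies in no bag.

A tree decomposition must satisfy three properties: every vertex lies in some bag; for every edge, both endpoints lie together in some bag; and for every vertex, the bags containing it form a connected subtree. Here edge (d,e) lies in no bag, so the decomposition is invalid.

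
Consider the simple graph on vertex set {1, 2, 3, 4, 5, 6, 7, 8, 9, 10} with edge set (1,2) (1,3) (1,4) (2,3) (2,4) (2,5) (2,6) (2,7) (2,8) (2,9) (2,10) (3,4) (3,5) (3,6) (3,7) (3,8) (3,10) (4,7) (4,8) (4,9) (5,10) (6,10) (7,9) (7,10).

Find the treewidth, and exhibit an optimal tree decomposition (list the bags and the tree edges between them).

Every bag has size at most 4, so the width is 4 − 1 = 3 and tw(G) ≤ 3. Conversely, {2, 4, 7, 9} is a clique of size 4, and the vertices of any clique must share a bag in every tree decomposition; so some bag has ≥ 4 vertices and tw(G) ≥ 3. Combining the bounds, tw(G) = 3.

Treewidth 3.
One optimal decomposition is:
Bags: B1 = {2, 3, 7, 10}  B2 = {2, 3, 4, 7}  B3 = {2, 3, 5, 10}  B4 = {2, 3, 4, 8}  B5 = {2, 3, 6, 10}  B6 = {1, 2, 3, 4}  B7 = {2, 4, 7, 9}
Tree: B1–B2, B1–B3, B2–B4, B1–B5, B2–B6, B2–B7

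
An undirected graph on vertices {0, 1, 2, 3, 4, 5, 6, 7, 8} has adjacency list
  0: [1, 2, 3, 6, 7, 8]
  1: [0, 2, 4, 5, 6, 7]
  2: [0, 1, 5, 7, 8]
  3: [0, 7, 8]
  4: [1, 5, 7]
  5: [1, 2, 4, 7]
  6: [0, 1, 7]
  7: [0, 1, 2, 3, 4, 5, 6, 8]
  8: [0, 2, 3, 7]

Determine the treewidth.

A width-3 tree decomposition is:
Bags: B1 = {0, 1, 2, 7}  B2 = {1, 2, 5, 7}  B3 = {0, 1, 6, 7}  B4 = {1, 4, 5, 7}  B5 = {0, 2, 7, 8}  B6 = {0, 3, 7, 8}
Tree: B1–B2, B1–B3, B2–B4, B1–B5, B5–B6
Each bag holds 4 vertices, so the decomposition has width 3, which upper-bounds the treewidth. For the lower bound, the 4 vertices {0, 2, 7, 8} are pairwise adjacent, and any tree decomposition puts a clique entirely inside one bag — forcing width ≥ 3. The upper and lower bounds meet at 3, so that is the treewidth.

3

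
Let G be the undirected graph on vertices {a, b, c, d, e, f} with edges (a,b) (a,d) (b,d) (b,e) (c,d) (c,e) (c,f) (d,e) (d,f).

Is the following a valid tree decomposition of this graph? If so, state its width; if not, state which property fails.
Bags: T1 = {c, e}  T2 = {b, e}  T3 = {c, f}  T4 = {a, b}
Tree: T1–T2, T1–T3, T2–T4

A tree decomposition must satisfy three properties: every vertex lies in some bag; for every edge, both endpoints lie together in some bag; and for every vertex, the bags containing it form a connected subtree. Here vertex d appears in no bag, so the decomposition is invalid.

No — vertex d appears in no bag.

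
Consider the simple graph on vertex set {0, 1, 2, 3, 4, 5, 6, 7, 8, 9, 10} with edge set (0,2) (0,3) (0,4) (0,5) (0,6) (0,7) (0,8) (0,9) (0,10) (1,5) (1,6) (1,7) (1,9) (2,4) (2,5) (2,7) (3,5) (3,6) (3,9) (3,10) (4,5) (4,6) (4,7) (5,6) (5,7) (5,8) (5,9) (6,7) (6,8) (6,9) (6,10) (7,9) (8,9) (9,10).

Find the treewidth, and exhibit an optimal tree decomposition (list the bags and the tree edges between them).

Every bag has size at most 5, so the width is 5 − 1 = 4 and tw(G) ≤ 4. Conversely, {0, 3, 6, 9, 10} is a clique of size 5, and the vertices of any clique must share a bag in every tree decomposition; so some bag has ≥ 5 vertices and tw(G) ≥ 4. The upper and lower bounds meet at 4, so that is the treewidth.

Treewidth 4.
Bags: B1 = {0, 4, 5, 6, 7}  B2 = {0, 5, 6, 7, 9}  B3 = {1, 5, 6, 7, 9}  B4 = {0, 5, 6, 8, 9}  B5 = {0, 3, 5, 6, 9}  B6 = {0, 2, 4, 5, 7}  B7 = {0, 3, 6, 9, 10}
Tree: B1–B2, B2–B3, B2–B4, B4–B5, B1–B6, B5–B7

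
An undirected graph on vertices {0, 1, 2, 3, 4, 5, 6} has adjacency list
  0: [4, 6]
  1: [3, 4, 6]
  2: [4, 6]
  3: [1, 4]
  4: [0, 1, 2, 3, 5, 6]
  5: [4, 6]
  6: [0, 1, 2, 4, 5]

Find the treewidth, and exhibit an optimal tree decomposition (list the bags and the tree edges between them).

Each bag holds 3 vertices, so the decomposition has width 2, which upper-bounds the treewidth. On the other hand G contains the 3-clique {1, 3, 4}. A clique must lie in a single bag of any decomposition, so no decomposition can have width below 2. Therefore the treewidth is 2.

Treewidth 2.
Bags: B1 = {1, 3, 4}  B2 = {1, 4, 6}  B3 = {4, 5, 6}  B4 = {2, 4, 6}  B5 = {0, 4, 6}
Tree: B1–B2, B2–B3, B3–B4, B4–B5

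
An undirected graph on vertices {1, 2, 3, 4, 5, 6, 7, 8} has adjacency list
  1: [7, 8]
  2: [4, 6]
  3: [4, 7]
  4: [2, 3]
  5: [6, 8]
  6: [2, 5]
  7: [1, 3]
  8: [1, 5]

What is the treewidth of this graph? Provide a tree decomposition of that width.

The largest bag has 3 vertices, giving width 2; this decomposition certifies tw(G) ≤ 2. Since 2–6–5–8–1–7–3–4–2 is a cycle in G, G is not acyclic. Forests are exactly the graphs of treewidth ≤ 1, so tw(G) ≥ 2. Hence tw(G) = 2 exactly.

Treewidth 2.
One optimal decomposition is:
Bags: B1 = {2, 5, 6}  B2 = {2, 5, 8}  B3 = {1, 2, 8}  B4 = {1, 2, 7}  B5 = {2, 3, 7}  B6 = {2, 3, 4}
Tree: B1–B2, B2–B3, B3–B4, B4–B5, B5–B6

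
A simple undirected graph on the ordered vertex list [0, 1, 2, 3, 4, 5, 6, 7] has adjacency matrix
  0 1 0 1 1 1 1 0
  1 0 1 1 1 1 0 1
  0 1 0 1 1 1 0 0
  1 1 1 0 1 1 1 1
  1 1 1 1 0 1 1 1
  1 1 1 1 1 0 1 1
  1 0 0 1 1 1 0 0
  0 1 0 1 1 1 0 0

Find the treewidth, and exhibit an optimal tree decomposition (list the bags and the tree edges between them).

Each bag holds 5 vertices, so the decomposition has width 4, which upper-bounds the treewidth. Conversely, {0, 1, 3, 4, 5} is a clique of size 5, and the vertices of any clique must share a bag in every tree decomposition; so some bag has ≥ 5 vertices and tw(G) ≥ 4. Combining the bounds, tw(G) = 4.

Treewidth 4.
Bags: B1 = {0, 3, 4, 5, 6}  B2 = {0, 1, 3, 4, 5}  B3 = {1, 2, 3, 4, 5}  B4 = {1, 3, 4, 5, 7}
Tree: B1–B2, B2–B3, B3–B4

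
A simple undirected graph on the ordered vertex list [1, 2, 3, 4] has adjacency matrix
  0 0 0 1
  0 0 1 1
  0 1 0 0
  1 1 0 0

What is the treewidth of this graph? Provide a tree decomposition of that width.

Each bag holds 2 vertices, so the decomposition has width 1, which upper-bounds the treewidth. G has an edge, so its treewidth is at least 1. Therefore the treewidth is 1.

Treewidth 1.
One such decomposition:
Bags: B1 = {2, 4}  B2 = {1, 4}  B3 = {2, 3}
Tree: B1–B2, B1–B3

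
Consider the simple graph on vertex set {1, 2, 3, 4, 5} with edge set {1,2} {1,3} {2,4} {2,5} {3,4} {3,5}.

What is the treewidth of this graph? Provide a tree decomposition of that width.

Each bag holds 3 vertices, so the decomposition has width 2, which upper-bounds the treewidth. The edges 4–2–5–3–4 form a cycle, so G is not a tree and its treewidth is at least 2. The upper and lower bounds meet at 2, so that is the treewidth.

Treewidth 2.
One such decomposition:
Bags: B1 = {2, 3, 4}  B2 = {2, 3, 5}  B3 = {1, 2, 3}
Tree: B1–B2, B2–B3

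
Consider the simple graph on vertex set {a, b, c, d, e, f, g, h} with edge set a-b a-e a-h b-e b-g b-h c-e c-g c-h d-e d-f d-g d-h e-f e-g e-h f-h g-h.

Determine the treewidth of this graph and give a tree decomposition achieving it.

Treewidth 3.
One such decomposition:
Bags: B1 = {b, e, g, h}  B2 = {c, e, g, h}  B3 = {d, e, g, h}  B4 = {d, e, f, h}  B5 = {a, b, e, h}
Tree: B1–B2, B2–B3, B3–B4, B1–B5

Every bag has size at most 4, so the width is 4 − 1 = 3 and tw(G) ≤ 3. For the lower bound, the 4 vertices {d, e, g, h} are pairwise adjacent, and any tree decomposition puts a clique entirely inside one bag — forcing width ≥ 3. Hence tw(G) = 3 exactly.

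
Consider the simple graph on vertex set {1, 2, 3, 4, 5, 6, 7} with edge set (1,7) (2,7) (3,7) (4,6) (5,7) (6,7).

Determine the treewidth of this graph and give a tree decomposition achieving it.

The largest bag has 2 vertices, giving width 1; this decomposition certifies tw(G) ≤ 1. Any graph with an edge has treewidth ≥ 1, and G has the edge 7–6. Combining the bounds, tw(G) = 1.

Treewidth 1.
One optimal decomposition is:
Bags: B1 = {6, 7}  B2 = {1, 7}  B3 = {4, 6}  B4 = {5, 7}  B5 = {3, 7}  B6 = {2, 7}
Tree: B1–B2, B1–B3, B1–B4, B1–B5, B2–B6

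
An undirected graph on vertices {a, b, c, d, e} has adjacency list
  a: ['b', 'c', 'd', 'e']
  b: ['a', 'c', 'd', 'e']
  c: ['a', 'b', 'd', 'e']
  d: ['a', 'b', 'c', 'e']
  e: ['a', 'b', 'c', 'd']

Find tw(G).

4

A width-4 tree decomposition is:
Bags: B1 = {a, b, c, d, e}
Tree: (single bag)
A single bag containing all 5 vertices is trivially a valid decomposition of width 4. For the lower bound, the 5 vertices {a, b, c, d, e} are pairwise adjacent, and any tree decomposition puts a clique entirely inside one bag — forcing width ≥ 4. Combining the bounds, tw(G) = 4.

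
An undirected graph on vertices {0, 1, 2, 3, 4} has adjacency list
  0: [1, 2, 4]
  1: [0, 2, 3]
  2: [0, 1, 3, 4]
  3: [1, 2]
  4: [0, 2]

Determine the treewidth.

A width-2 tree decomposition is:
Bags: B1 = {1, 2, 3}  B2 = {0, 1, 2}  B3 = {0, 2, 4}
Tree: B1–B2, B2–B3
Every bag has size at most 3, so the width is 3 − 1 = 2 and tw(G) ≤ 2. Conversely, {0, 1, 2} is a clique of size 3, and the vertices of any clique must share a bag in every tree decomposition; so some bag has ≥ 3 vertices and tw(G) ≥ 2. Hence tw(G) = 2 exactly.

2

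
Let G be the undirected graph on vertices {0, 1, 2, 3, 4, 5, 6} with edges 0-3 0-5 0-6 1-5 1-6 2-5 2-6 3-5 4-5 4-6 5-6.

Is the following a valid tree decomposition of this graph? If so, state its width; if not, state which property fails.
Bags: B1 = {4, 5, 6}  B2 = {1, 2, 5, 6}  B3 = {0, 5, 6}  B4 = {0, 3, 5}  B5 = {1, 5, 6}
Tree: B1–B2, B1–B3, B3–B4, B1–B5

A tree decomposition must satisfy three properties: every vertex lies in some bag; for every edge, both endpoints lie together in some bag; and for every vertex, the bags containing it form a connected subtree. Here bags containing vertex 1 are not connected in the tree, so the decomposition is invalid.

No — bags containing vertex 1 are not connected in the tree.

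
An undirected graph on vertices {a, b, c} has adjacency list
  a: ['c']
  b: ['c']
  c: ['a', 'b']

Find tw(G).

A width-1 tree decomposition is:
Bags: B1 = {a, c}  B2 = {b, c}
Tree: B1–B2
The largest bag has 2 vertices, giving width 1; this decomposition certifies tw(G) ≤ 1. Any graph with an edge has treewidth ≥ 1, and G has the edge c–a. Combining the bounds, tw(G) = 1.

1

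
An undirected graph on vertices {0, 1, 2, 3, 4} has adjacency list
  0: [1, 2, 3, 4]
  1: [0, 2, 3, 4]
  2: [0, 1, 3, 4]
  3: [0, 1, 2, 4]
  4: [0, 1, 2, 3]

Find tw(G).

4

A width-4 tree decomposition is:
Bags: B1 = {0, 1, 2, 3, 4}
Tree: (single bag)
With just one bag of size 5, the width is 5 − 1 = 4, so tw(G) ≤ 4. On the other hand G contains the 5-clique {0, 1, 2, 3, 4}. A clique must lie in a single bag of any decomposition, so no decomposition can have width below 4. The upper and lower bounds meet at 4, so that is the treewidth.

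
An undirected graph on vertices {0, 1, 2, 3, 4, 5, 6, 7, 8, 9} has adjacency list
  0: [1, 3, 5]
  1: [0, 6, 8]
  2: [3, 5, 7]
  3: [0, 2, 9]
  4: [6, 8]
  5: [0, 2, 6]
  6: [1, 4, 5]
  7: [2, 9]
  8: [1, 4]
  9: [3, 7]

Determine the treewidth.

2

A width-2 tree decomposition is:
Bags: B1 = {2, 7, 9}  B2 = {2, 3, 9}  B3 = {2, 3, 5}  B4 = {0, 3, 5}  B5 = {0, 5, 6}  B6 = {0, 1, 6}  B7 = {1, 4, 6}  B8 = {1, 4, 8}
Tree: B1–B2, B2–B3, B3–B4, B4–B5, B5–B6, B6–B7, B7–B8
Every bag has size at most 3, so the width is 3 − 1 = 2 and tw(G) ≤ 2. Since 7–9–3–2–7 is a cycle in G, G is not acyclic. Forests are exactly the graphs of treewidth ≤ 1, so tw(G) ≥ 2. Hence tw(G) = 2 exactly.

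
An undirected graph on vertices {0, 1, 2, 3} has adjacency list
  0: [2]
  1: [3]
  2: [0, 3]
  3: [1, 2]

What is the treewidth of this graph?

A width-1 tree decomposition is:
Bags: B1 = {0, 2}  B2 = {2, 3}  B3 = {1, 3}
Tree: B1–B2, B2–B3
Every bag has size at most 2, so the width is 2 − 1 = 1 and tw(G) ≤ 1. G has an edge, so its treewidth is at least 1. Combining the bounds, tw(G) = 1.

1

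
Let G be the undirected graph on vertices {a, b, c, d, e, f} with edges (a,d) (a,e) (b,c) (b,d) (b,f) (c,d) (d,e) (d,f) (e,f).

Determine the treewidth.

2

A width-2 tree decomposition is:
Bags: B1 = {a, d, e}  B2 = {d, e, f}  B3 = {b, d, f}  B4 = {b, c, d}
Tree: B1–B2, B2–B3, B3–B4
Each bag holds 3 vertices, so the decomposition has width 2, which upper-bounds the treewidth. On the other hand G contains the 3-clique {a, d, e}. A clique must lie in a single bag of any decomposition, so no decomposition can have width below 2. Therefore the treewidth is 2.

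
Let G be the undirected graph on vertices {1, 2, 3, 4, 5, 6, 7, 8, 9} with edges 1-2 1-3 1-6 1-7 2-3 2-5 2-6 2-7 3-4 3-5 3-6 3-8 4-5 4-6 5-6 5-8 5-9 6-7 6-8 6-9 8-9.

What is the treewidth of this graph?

A width-3 tree decomposition is:
Bags: B1 = {3, 5, 6, 8}  B2 = {3, 4, 5, 6}  B3 = {2, 3, 5, 6}  B4 = {1, 2, 3, 6}  B5 = {1, 2, 6, 7}  B6 = {5, 6, 8, 9}
Tree: B1–B2, B1–B3, B3–B4, B4–B5, B1–B6
The largest bag has 4 vertices, giving width 3; this decomposition certifies tw(G) ≤ 3. For the lower bound, the 4 vertices {5, 6, 8, 9} are pairwise adjacent, and any tree decomposition puts a clique entirely inside one bag — forcing width ≥ 3. The upper and lower bounds meet at 3, so that is the treewidth.

3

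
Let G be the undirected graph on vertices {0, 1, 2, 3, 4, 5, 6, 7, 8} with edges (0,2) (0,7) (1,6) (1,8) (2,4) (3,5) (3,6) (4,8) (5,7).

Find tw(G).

A width-2 tree decomposition is:
Bags: B1 = {0, 2, 4}  B2 = {0, 4, 8}  B3 = {0, 1, 8}  B4 = {0, 1, 6}  B5 = {0, 3, 6}  B6 = {0, 3, 5}  B7 = {0, 5, 7}
Tree: B1–B2, B2–B3, B3–B4, B4–B5, B5–B6, B6–B7
Every bag has size at most 3, so the width is 3 − 1 = 2 and tw(G) ≤ 2. Since 0–2–4–8–1–6–3–5–7–0 is a cycle in G, G is not acyclic. Forests are exactly the graphs of treewidth ≤ 1, so tw(G) ≥ 2. Hence tw(G) = 2 exactly.

2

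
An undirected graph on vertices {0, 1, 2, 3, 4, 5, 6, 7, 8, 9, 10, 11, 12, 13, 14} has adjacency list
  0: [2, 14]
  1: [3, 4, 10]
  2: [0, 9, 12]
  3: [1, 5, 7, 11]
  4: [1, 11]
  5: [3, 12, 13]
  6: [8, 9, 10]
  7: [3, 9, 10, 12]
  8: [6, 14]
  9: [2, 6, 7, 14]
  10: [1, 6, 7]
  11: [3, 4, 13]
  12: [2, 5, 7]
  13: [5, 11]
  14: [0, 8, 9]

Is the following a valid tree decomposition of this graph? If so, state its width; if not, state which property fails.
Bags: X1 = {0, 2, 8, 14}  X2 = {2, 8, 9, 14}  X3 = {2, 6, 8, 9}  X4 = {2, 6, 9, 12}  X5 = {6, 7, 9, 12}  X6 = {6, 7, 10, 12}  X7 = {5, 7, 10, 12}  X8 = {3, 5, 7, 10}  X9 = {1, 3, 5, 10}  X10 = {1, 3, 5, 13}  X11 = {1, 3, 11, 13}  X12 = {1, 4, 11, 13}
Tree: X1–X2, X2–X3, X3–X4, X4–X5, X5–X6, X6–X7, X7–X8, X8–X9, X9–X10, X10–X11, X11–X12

Checking the three conditions: (i) the bags cover all of {0, 1, 2, 3, 4, 5, 6, 7, 8, 9, 10, 11, 12, 13, 14}; (ii) for each edge, some bag contains both endpoints; (iii) the bags containing any fixed vertex form a subtree. All hold, so the decomposition is valid with width 4 − 1 = 3.

Yes; width 3.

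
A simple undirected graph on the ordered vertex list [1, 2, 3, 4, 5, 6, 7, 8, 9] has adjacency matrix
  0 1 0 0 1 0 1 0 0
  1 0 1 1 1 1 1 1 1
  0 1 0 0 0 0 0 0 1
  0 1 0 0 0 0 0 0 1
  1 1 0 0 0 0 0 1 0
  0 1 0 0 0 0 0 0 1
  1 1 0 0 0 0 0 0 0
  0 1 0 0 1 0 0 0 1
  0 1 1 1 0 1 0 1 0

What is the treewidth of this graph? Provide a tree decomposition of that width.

Treewidth 2.
One optimal decomposition is:
Bags: B1 = {2, 5, 8}  B2 = {2, 8, 9}  B3 = {2, 3, 9}  B4 = {2, 4, 9}  B5 = {1, 2, 5}  B6 = {1, 2, 7}  B7 = {2, 6, 9}
Tree: B1–B2, B2–B3, B2–B4, B1–B5, B5–B6, B4–B7

The largest bag has 3 vertices, giving width 2; this decomposition certifies tw(G) ≤ 2. For the lower bound, the 3 vertices {1, 2, 5} are pairwise adjacent, and any tree decomposition puts a clique entirely inside one bag — forcing width ≥ 2. Combining the bounds, tw(G) = 2.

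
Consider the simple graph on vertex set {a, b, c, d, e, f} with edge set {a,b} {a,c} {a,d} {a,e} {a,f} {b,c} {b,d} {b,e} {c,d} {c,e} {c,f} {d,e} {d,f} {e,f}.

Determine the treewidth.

4

A width-4 tree decomposition is:
Bags: B1 = {a, b, c, d, e}  B2 = {a, c, d, e, f}
Tree: B1–B2
Every bag has size at most 5, so the width is 5 − 1 = 4 and tw(G) ≤ 4. For the lower bound, the 5 vertices {a, c, d, e, f} are pairwise adjacent, and any tree decomposition puts a clique entirely inside one bag — forcing width ≥ 4. Combining the bounds, tw(G) = 4.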